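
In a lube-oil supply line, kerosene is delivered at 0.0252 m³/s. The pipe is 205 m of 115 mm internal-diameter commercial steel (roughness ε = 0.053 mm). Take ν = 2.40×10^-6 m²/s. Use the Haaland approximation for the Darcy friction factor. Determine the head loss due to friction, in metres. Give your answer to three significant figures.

h_f ≈ 10.4 m

V = 4Q/(πD²) = 4·0.0252/(π·0.115²) = 2.426 m/s
Re = VD/ν = 2.426·0.115/2.40×10^-6 = 1.16×10^5 → turbulent
ε/D = 0.053/115 = 4.61×10^-4
Haaland: f = 0.01952
h_f = f(L/D)V²/(2g) = 0.01952·(205/0.115)·2.426²/(2·9.81) = 10.44 m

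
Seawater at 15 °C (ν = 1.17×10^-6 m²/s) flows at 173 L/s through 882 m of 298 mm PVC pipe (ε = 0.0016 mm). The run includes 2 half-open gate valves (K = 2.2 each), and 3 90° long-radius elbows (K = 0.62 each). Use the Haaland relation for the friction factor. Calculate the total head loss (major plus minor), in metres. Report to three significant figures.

V = 4Q/(πD²) = 2.480 m/s; V²/2g = 0.3136 m
Re = 6.32×10^5, ε/D = 5.37×10^-6 → f = 0.01260 (Haaland)
Major: h_f = f(L/D)·V²/2g = 0.01260·2960·0.3136 = 11.70 m
Minor: ΣK = 6.26; h_m = ΣK·V²/2g = 1.963 m
Total H_L = 11.70 + 1.963 = 13.66 m

H_L ≈ 13.7 m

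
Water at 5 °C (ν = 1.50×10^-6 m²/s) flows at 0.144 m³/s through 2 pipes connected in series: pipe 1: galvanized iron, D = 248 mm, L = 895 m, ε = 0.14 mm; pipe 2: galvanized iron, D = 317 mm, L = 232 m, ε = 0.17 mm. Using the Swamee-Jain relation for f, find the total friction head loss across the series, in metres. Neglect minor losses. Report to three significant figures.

Pipe 1: V = 2.981 m/s, Re = 4.93×10^5, ε/D = 5.65×10^-4, f = 0.01818, h_1 = f(L/D)V²/2g = 29.72 m
Pipe 2: V = 1.825 m/s, Re = 3.86×10^5, ε/D = 5.36×10^-4, f = 0.01825, h_2 = f(L/D)V²/2g = 2.266 m
Series → Q common, losses add: H = Σh = 31.98 m

H ≈ 32.0 m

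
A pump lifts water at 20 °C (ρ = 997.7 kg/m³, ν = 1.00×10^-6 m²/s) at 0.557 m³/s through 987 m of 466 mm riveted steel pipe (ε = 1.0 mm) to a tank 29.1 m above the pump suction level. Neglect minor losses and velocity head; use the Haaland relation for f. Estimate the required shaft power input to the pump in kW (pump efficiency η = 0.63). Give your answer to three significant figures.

P_shaft ≈ 491 kW

V = 4Q/(πD²) = 3.266 m/s; Re = 1.52×10^6; ε/D = 0.00215; f = 0.02402
h_f = f(L/D)V²/2g = 27.65 m
Total head H = z + h_f = 29.1 + 27.65 = 56.75 m
P_hyd = ρgQH = 997.7·9.81·0.557·56.75 = 309.4 kW
P_shaft = P_hyd/η = 309.4/0.63 = 491.1 kW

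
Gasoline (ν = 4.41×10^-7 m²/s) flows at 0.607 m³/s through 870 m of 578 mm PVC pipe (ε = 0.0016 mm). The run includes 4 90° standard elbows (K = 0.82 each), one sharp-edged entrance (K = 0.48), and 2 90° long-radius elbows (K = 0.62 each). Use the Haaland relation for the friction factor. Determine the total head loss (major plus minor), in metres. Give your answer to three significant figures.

V = 4Q/(πD²) = 2.313 m/s; V²/2g = 0.2728 m
Re = 3.03×10^6, ε/D = 2.77×10^-6 → f = 0.009794 (Haaland)
Major: h_f = f(L/D)·V²/2g = 0.009794·1505·0.2728 = 4.021 m
Minor: ΣK = 5.00; h_m = ΣK·V²/2g = 1.364 m
Total H_L = 4.021 + 1.364 = 5.385 m

H_L ≈ 5.38 m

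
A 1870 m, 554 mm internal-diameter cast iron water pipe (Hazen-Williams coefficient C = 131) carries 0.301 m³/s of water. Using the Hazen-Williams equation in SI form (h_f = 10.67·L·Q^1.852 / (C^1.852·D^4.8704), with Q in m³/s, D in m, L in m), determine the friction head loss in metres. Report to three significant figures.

h_f ≈ 4.60 m

h_f = 10.67·1870·0.301^1.852 / (131^1.852·0.554^4.8704) = 4.596 m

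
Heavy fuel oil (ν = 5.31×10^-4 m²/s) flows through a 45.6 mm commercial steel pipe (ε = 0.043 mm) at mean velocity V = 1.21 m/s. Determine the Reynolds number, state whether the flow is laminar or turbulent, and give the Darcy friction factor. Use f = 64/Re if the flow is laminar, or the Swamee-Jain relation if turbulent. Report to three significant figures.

Re = VD/ν = 1.210·0.0456/5.31×10^-4 = 104
Re < 2300 → laminar → f = 64/Re = 0.6159

Re ≈ 104; laminar; f = 64/Re ≈ 0.616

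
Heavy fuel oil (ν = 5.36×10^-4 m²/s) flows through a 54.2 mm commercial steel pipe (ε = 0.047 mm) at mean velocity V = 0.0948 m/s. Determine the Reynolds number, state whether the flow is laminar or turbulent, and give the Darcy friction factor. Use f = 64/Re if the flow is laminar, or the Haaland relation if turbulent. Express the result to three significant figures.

Re = VD/ν = 0.09480·0.0542/5.36×10^-4 = 9.59
Re < 2300 → laminar → f = 64/Re = 6.676

Re ≈ 9.59; laminar; f = 64/Re ≈ 6.68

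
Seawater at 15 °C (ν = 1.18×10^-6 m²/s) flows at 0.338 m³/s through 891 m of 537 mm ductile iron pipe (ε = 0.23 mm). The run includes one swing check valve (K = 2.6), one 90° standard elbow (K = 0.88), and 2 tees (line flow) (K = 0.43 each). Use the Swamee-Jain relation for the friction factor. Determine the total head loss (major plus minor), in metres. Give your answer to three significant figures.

V = 4Q/(πD²) = 1.492 m/s; V²/2g = 0.1135 m
Re = 6.79×10^5, ε/D = 4.28×10^-4 → f = 0.01705 (Swamee-Jain)
Major: h_f = f(L/D)·V²/2g = 0.01705·1659·0.1135 = 3.211 m
Minor: ΣK = 4.34; h_m = ΣK·V²/2g = 0.4927 m
Total H_L = 3.211 + 0.4927 = 3.704 m

H_L ≈ 3.70 m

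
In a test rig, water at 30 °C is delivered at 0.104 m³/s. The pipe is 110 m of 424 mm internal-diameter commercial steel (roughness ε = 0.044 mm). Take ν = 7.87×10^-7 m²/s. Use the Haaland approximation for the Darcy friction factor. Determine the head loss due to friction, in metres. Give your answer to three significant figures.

h_f ≈ 0.106 m

V = 4Q/(πD²) = 4·0.104/(π·0.424²) = 0.7366 m/s
Re = VD/ν = 0.7366·0.424/7.87×10^-7 = 3.97×10^5 → turbulent
ε/D = 0.044/424 = 1.04×10^-4
Haaland: f = 0.01471
h_f = f(L/D)V²/(2g) = 0.01471·(110/0.424)·0.7366²/(2·9.81) = 0.1055 m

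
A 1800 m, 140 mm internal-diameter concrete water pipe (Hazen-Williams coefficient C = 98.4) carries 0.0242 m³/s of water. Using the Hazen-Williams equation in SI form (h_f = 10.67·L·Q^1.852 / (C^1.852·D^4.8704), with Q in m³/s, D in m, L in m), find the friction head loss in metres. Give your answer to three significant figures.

h_f ≈ 57.3 m

h_f = 10.67·1800·0.0242^1.852 / (98.4^1.852·0.140^4.8704) = 57.27 m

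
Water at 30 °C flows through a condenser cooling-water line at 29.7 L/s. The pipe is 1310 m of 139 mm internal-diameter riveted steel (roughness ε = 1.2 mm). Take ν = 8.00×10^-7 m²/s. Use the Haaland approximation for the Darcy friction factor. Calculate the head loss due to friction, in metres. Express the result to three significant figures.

h_f ≈ 66.9 m

V = 4Q/(πD²) = 4·0.0297/(π·0.139²) = 1.957 m/s
Re = VD/ν = 1.957·0.139/8.00×10^-7 = 3.40×10^5 → turbulent
ε/D = 1.2/139 = 0.00863
Haaland: f = 0.03634
h_f = f(L/D)V²/(2g) = 0.03634·(1310/0.139)·1.957²/(2·9.81) = 66.87 m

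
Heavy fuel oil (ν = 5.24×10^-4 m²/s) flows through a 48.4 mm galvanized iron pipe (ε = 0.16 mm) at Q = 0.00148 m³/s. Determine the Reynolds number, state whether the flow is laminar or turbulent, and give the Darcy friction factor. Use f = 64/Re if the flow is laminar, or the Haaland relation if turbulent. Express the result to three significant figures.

Re ≈ 74.3; laminar; f = 64/Re ≈ 0.861

V = 4Q/(πD²) = 0.8044 m/s
Re = VD/ν = 0.8044·0.0484/5.24×10^-4 = 74.3
Re < 2300 → laminar → f = 64/Re = 0.8614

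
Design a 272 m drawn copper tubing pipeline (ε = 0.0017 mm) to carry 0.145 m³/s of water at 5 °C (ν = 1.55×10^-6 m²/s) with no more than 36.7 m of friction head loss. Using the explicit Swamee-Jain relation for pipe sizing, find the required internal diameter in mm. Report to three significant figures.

Swamee-Jain (Type III): D = 0.66·[ε^1.25·(LQ²/(gh_f))^4.75 + ν·Q^9.4·(L/(gh_f))^5.2]^0.04
LQ²/(gh_f) = 0.01588; L/(gh_f) = 0.7555
Term 1 = ε^1.25·(…)^4.75 = 1.75×10^-16; Term 2 = ν·Q^9.4·(…)^5.2 = 4.72×10^-15
D = 0.66·(1.75×10^-16 + 4.72×10^-15)^0.04 = 0.1767 m = 177 mm
Check: V = 5.92 m/s, Re = 6.74×10^5, f = 0.01260, h_f = 34.6 m ≈ 36.7 m ✓

D ≈ 177 mm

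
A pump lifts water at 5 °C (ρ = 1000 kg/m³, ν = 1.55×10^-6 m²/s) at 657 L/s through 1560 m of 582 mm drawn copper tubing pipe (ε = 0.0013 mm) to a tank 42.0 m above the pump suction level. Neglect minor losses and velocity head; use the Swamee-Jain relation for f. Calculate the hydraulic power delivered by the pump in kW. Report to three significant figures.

P_hyd ≈ 334 kW

V = 4Q/(πD²) = 2.470 m/s; Re = 9.27×10^5; ε/D = 2.23×10^-6; f = 0.01181
h_f = f(L/D)V²/2g = 9.840 m
Total head H = z + h_f = 42.0 + 9.840 = 51.84 m
P_hyd = ρgQH = 1000·9.81·0.657·51.84 = 334.1 kW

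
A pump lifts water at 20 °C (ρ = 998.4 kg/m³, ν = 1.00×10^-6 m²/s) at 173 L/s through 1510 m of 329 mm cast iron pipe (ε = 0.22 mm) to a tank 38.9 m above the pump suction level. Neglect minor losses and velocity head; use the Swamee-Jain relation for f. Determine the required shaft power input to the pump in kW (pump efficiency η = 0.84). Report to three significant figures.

P_shaft ≈ 115 kW

V = 4Q/(πD²) = 2.035 m/s; Re = 6.70×10^5; ε/D = 6.69×10^-4; f = 0.01856
h_f = f(L/D)V²/2g = 17.98 m
Total head H = z + h_f = 38.9 + 17.98 = 56.88 m
P_hyd = ρgQH = 998.4·9.81·0.173·56.88 = 96.37 kW
P_shaft = P_hyd/η = 96.37/0.84 = 114.7 kW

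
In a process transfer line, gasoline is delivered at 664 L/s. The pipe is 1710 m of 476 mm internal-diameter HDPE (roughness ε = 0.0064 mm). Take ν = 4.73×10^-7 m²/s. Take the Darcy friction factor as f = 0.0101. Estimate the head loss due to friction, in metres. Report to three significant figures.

h_f ≈ 25.7 m

V = 4Q/(πD²) = 4·0.664/(π·0.476²) = 3.731 m/s
h_f = f(L/D)V²/(2g) = 0.01010·(1710/0.476)·3.731²/(2·9.81) = 25.75 m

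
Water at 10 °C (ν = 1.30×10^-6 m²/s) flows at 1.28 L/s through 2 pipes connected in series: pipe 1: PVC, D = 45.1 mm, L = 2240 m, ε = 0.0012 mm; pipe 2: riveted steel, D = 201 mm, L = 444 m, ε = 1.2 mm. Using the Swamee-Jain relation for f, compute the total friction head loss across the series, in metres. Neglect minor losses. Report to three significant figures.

Pipe 1: V = 0.8012 m/s, Re = 2.78×10^4, ε/D = 2.66×10^-5, f = 0.02388, h_1 = f(L/D)V²/2g = 38.82 m
Pipe 2: V = 0.04034 m/s, Re = 6240, ε/D = 0.00597, f = 0.04276, h_2 = f(L/D)V²/2g = 0.007833 m
Series → Q common, losses add: H = Σh = 38.82 m

H ≈ 38.8 m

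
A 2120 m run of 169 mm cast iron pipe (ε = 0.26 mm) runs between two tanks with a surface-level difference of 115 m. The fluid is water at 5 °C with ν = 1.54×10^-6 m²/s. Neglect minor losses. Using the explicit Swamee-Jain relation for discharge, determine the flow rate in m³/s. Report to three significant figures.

Swamee-Jain (Type II): Q = -0.965·√(gD⁵h_f/L)·ln[ε/(3.7D) + √(3.17ν²L/(gD³h_f))]
√(gD⁵h_f/L) = √(9.81·0.169⁵·115/2120) = 0.008565
ε/(3.7D) = 4.16×10^-4; √(3.17ν²L/(gD³h_f)) = 5.41×10^-5
Q = -0.965·0.008565·ln(4.699×10^-4) = 0.06334 m³/s
Check: V = 2.82 m/s, Re = 3.10×10^5, f = 0.02272, h_f = 116 m ≈ 115 m ✓

Q ≈ 0.0633 m³/s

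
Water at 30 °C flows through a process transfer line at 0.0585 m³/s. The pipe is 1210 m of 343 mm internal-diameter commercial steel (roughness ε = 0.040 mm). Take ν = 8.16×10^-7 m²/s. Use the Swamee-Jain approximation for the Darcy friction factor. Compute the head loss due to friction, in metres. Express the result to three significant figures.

h_f ≈ 1.14 m

V = 4Q/(πD²) = 4·0.0585/(π·0.343²) = 0.6331 m/s
Re = VD/ν = 0.6331·0.343/8.16×10^-7 = 2.66×10^5 → turbulent
ε/D = 0.040/343 = 1.17×10^-4
Swamee-Jain: f = 0.01585
h_f = f(L/D)V²/(2g) = 0.01585·(1210/0.343)·0.6331²/(2·9.81) = 1.142 m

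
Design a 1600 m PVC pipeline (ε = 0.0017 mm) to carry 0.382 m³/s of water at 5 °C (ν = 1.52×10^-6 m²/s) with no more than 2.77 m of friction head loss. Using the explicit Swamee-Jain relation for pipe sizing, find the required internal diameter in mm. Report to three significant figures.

D ≈ 628 mm

Swamee-Jain (Type III): D = 0.66·[ε^1.25·(LQ²/(gh_f))^4.75 + ν·Q^9.4·(L/(gh_f))^5.2]^0.04
LQ²/(gh_f) = 8.592; L/(gh_f) = 58.88
Term 1 = ε^1.25·(…)^4.75 = 0.00168; Term 2 = ν·Q^9.4·(…)^5.2 = 0.286
D = 0.66·(0.00168 + 0.286)^0.04 = 0.6280 m = 628 mm
Check: V = 1.23 m/s, Re = 5.10×10^5, f = 0.01309, h_f = 2.59 m ≈ 2.77 m ✓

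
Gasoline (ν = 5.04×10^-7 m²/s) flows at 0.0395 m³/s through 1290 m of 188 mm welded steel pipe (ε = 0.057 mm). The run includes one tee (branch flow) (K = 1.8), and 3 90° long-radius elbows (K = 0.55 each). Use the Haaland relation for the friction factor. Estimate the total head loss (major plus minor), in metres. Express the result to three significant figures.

H_L ≈ 11.8 m

V = 4Q/(πD²) = 1.423 m/s; V²/2g = 0.1032 m
Re = 5.31×10^5, ε/D = 3.03×10^-4 → f = 0.01612 (Haaland)
Major: h_f = f(L/D)·V²/2g = 0.01612·6862·0.1032 = 11.42 m
Minor: ΣK = 3.45; h_m = ΣK·V²/2g = 0.3560 m
Total H_L = 11.42 + 0.3560 = 11.77 m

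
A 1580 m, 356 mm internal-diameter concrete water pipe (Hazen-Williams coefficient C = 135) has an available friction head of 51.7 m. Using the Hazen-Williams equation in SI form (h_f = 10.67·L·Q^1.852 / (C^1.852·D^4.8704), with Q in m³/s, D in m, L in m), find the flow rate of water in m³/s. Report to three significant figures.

Rearranging: Q = [h_f·C^1.852·D^4.8704 / (10.67·L)]^(1/1.852)
Q = [51.7·135^1.852·0.356^4.8704 / (10.67·1580)]^0.540 = 0.3923 m³/s

Q ≈ 0.392 m³/s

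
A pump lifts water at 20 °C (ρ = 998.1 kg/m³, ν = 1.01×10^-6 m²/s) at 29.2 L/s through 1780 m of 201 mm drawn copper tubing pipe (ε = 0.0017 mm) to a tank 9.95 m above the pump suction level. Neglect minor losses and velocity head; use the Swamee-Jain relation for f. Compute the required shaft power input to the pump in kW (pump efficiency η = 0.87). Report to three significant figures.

P_shaft ≈ 5.26 kW

V = 4Q/(πD²) = 0.9202 m/s; Re = 1.83×10^5; ε/D = 8.46×10^-6; f = 0.01588
h_f = f(L/D)V²/2g = 6.068 m
Total head H = z + h_f = 9.95 + 6.068 = 16.02 m
P_hyd = ρgQH = 998.1·9.81·0.0292·16.02 = 4.580 kW
P_shaft = P_hyd/η = 4.580/0.87 = 5.264 kW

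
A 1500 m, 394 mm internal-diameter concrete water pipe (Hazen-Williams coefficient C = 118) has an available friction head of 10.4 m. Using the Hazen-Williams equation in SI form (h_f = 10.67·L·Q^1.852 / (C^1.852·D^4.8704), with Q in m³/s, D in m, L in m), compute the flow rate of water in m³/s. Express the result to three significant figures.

Q ≈ 0.194 m³/s

Rearranging: Q = [h_f·C^1.852·D^4.8704 / (10.67·L)]^(1/1.852)
Q = [10.4·118^1.852·0.394^4.8704 / (10.67·1500)]^0.540 = 0.1937 m³/s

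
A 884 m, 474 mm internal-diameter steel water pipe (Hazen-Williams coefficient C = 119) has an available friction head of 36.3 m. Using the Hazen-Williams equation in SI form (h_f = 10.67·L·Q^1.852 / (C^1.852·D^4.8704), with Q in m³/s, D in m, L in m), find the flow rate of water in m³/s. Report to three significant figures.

Q ≈ 0.830 m³/s

Rearranging: Q = [h_f·C^1.852·D^4.8704 / (10.67·L)]^(1/1.852)
Q = [36.3·119^1.852·0.474^4.8704 / (10.67·884)]^0.540 = 0.8300 m³/s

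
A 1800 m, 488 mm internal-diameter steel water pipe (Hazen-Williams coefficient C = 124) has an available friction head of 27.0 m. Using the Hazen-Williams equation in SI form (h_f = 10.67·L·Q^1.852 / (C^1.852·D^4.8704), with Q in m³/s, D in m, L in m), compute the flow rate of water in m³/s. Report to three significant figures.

Q ≈ 0.542 m³/s

Rearranging: Q = [h_f·C^1.852·D^4.8704 / (10.67·L)]^(1/1.852)
Q = [27.0·124^1.852·0.488^4.8704 / (10.67·1800)]^0.540 = 0.5420 m³/s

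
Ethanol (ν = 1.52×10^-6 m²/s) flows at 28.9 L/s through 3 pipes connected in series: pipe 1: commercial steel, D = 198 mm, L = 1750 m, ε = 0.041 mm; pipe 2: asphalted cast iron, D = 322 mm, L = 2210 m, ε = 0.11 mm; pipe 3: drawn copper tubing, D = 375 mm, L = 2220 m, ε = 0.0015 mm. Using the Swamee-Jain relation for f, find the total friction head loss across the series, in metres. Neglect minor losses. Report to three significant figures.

H ≈ 8.63 m

Pipe 1: V = 0.9386 m/s, Re = 1.22×10^5, ε/D = 2.07×10^-4, f = 0.01843, h_1 = f(L/D)V²/2g = 7.314 m
Pipe 2: V = 0.3549 m/s, Re = 7.52×10^4, ε/D = 3.42×10^-4, f = 0.02058, h_2 = f(L/D)V²/2g = 0.9067 m
Pipe 3: V = 0.2617 m/s, Re = 6.46×10^4, ε/D = 4.00×10^-6, f = 0.01963, h_3 = f(L/D)V²/2g = 0.4056 m
Series → Q common, losses add: H = Σh = 8.626 m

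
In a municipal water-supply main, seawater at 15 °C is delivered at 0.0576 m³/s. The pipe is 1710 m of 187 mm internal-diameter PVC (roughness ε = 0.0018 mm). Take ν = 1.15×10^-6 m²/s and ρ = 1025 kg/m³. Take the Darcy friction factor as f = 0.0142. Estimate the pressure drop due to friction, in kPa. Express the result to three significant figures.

V = 4Q/(πD²) = 4·0.0576/(π·0.187²) = 2.097 m/s
h_f = f(L/D)V²/(2g) = 0.01420·(1710/0.187)·2.097²/(2·9.81) = 29.11 m
Δp = ρg·h_f = 1025·9.81·29.11 = 292.7 kPa

Δp ≈ 293 kPa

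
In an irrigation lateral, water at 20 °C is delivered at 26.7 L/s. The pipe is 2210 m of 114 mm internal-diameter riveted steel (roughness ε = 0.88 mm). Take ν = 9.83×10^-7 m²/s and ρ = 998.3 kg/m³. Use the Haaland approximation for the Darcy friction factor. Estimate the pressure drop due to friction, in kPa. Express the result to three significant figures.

V = 4Q/(πD²) = 4·0.0267/(π·0.114²) = 2.616 m/s
Re = VD/ν = 2.616·0.114/9.83×10^-7 = 3.03×10^5 → turbulent
ε/D = 0.88/114 = 0.00772
Haaland: f = 0.03508
h_f = f(L/D)V²/(2g) = 0.03508·(2210/0.114)·2.616²/(2·9.81) = 237.2 m
Δp = ρg·h_f = 998.3·9.81·237.2 = 2323 kPa

Δp ≈ 2320 kPa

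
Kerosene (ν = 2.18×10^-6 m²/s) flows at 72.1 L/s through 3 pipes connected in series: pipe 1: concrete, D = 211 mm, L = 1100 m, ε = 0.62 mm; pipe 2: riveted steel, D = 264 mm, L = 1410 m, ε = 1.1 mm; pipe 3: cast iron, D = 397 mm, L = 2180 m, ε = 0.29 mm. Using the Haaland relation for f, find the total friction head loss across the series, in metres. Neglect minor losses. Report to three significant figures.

Pipe 1: V = 2.062 m/s, Re = 2.00×10^5, ε/D = 0.00294, f = 0.02668, h_1 = f(L/D)V²/2g = 30.14 m
Pipe 2: V = 1.317 m/s, Re = 1.60×10^5, ε/D = 0.00417, f = 0.02942, h_2 = f(L/D)V²/2g = 13.89 m
Pipe 3: V = 0.5825 m/s, Re = 1.06×10^5, ε/D = 7.30×10^-4, f = 0.02086, h_3 = f(L/D)V²/2g = 1.980 m
Series → Q common, losses add: H = Σh = 46.01 m

H ≈ 46.0 m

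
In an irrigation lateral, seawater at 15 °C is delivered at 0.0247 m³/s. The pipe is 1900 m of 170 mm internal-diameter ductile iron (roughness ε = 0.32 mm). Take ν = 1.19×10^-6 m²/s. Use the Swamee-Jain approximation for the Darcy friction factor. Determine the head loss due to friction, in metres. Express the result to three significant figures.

V = 4Q/(πD²) = 4·0.0247/(π·0.170²) = 1.088 m/s
Re = VD/ν = 1.088·0.170/1.19×10^-6 = 1.55×10^5 → turbulent
ε/D = 0.32/170 = 0.00188
Swamee-Jain: f = 0.02441
h_f = f(L/D)V²/(2g) = 0.02441·(1900/0.170)·1.088²/(2·9.81) = 16.47 m

h_f ≈ 16.5 m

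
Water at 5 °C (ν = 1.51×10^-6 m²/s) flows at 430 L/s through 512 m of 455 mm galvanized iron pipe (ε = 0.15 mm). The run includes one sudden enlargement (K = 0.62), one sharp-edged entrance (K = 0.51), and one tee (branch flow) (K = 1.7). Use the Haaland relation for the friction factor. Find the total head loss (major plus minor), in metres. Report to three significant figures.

H_L ≈ 7.43 m

V = 4Q/(πD²) = 2.645 m/s; V²/2g = 0.3565 m
Re = 7.97×10^5, ε/D = 3.30×10^-4 → f = 0.01600 (Haaland)
Major: h_f = f(L/D)·V²/2g = 0.01600·1125·0.3565 = 6.420 m
Minor: ΣK = 2.83; h_m = ΣK·V²/2g = 1.009 m
Total H_L = 6.420 + 1.009 = 7.428 m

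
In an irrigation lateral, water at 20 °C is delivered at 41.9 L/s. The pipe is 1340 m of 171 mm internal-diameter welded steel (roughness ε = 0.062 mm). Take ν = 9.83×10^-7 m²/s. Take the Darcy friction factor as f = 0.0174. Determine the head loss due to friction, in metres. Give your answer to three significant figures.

h_f ≈ 23.1 m

V = 4Q/(πD²) = 4·0.0419/(π·0.171²) = 1.824 m/s
h_f = f(L/D)V²/(2g) = 0.01740·(1340/0.171)·1.824²/(2·9.81) = 23.13 m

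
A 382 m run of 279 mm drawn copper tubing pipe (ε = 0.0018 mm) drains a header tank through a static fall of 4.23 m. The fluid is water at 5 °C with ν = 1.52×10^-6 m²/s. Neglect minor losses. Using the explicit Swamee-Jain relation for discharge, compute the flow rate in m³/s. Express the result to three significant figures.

Swamee-Jain (Type II): Q = -0.965·√(gD⁵h_f/L)·ln[ε/(3.7D) + √(3.17ν²L/(gD³h_f))]
√(gD⁵h_f/L) = √(9.81·0.279⁵·4.23/382) = 0.01355
ε/(3.7D) = 1.74×10^-6; √(3.17ν²L/(gD³h_f)) = 5.57×10^-5
Q = -0.965·0.01355·ln(5.746×10^-5) = 0.1277 m³/s
Check: V = 2.09 m/s, Re = 3.83×10^5, f = 0.01382, h_f = 4.21 m ≈ 4.23 m ✓

Q ≈ 0.128 m³/s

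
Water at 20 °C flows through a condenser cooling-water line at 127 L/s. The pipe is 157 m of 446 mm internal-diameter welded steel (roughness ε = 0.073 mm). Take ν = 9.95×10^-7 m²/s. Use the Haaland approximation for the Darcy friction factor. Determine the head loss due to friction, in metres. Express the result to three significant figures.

h_f ≈ 0.183 m

V = 4Q/(πD²) = 4·0.127/(π·0.446²) = 0.8129 m/s
Re = VD/ν = 0.8129·0.446/9.95×10^-7 = 3.64×10^5 → turbulent
ε/D = 0.073/446 = 1.64×10^-4
Haaland: f = 0.01542
h_f = f(L/D)V²/(2g) = 0.01542·(157/0.446)·0.8129²/(2·9.81) = 0.1829 m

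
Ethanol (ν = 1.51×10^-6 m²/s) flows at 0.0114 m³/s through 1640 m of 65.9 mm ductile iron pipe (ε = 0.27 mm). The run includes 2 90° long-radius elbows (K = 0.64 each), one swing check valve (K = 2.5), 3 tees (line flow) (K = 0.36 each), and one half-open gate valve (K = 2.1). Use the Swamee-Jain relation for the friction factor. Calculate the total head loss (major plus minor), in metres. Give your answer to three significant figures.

V = 4Q/(πD²) = 3.342 m/s; V²/2g = 0.5694 m
Re = 1.46×10^5, ε/D = 0.00410 → f = 0.02957 (Swamee-Jain)
Major: h_f = f(L/D)·V²/2g = 0.02957·24886·0.5694 = 419.0 m
Minor: ΣK = 6.96; h_m = ΣK·V²/2g = 3.963 m
Total H_L = 419.0 + 3.963 = 422.9 m

H_L ≈ 423 m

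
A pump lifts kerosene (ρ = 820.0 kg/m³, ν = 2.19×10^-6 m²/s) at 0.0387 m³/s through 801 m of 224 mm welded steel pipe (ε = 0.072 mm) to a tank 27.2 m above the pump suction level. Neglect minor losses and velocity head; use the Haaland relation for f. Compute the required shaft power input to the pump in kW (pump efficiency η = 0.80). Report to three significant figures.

V = 4Q/(πD²) = 0.9820 m/s; Re = 1.00×10^5; ε/D = 3.21×10^-4; f = 0.01928
h_f = f(L/D)V²/2g = 3.389 m
Total head H = z + h_f = 27.2 + 3.389 = 30.59 m
P_hyd = ρgQH = 820.0·9.81·0.0387·30.59 = 9.523 kW
P_shaft = P_hyd/η = 9.523/0.80 = 11.90 kW

P_shaft ≈ 11.9 kW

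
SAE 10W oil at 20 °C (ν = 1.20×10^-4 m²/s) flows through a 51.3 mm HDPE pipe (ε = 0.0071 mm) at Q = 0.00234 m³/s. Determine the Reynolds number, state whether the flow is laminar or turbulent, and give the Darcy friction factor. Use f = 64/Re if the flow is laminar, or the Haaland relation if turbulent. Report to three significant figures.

Re ≈ 484; laminar; f = 64/Re ≈ 0.132

V = 4Q/(πD²) = 1.132 m/s
Re = VD/ν = 1.132·0.0513/1.20×10^-4 = 484
Re < 2300 → laminar → f = 64/Re = 0.1322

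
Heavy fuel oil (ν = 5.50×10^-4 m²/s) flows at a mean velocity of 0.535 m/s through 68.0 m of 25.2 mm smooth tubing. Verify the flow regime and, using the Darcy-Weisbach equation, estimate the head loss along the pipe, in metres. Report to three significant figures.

h_f ≈ 103 m

Re = VD/ν = 0.535·0.02520/5.50×10^-4 = 24.5 → laminar (Re < 2300)
f = 64/Re = 2.611
h_f = f(L/D)V²/(2g) = 2.611·(68.0/0.02520)·0.535²/(2·9.81) = 102.8 m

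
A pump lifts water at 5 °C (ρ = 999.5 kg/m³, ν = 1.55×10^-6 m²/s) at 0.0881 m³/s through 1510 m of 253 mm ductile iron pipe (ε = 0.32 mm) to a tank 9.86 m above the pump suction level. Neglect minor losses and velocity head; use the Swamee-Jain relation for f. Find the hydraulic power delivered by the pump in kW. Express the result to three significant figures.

P_hyd ≈ 26.1 kW

V = 4Q/(πD²) = 1.752 m/s; Re = 2.86×10^5; ε/D = 0.00126; f = 0.02182
h_f = f(L/D)V²/2g = 20.39 m
Total head H = z + h_f = 9.86 + 20.39 = 30.25 m
P_hyd = ρgQH = 999.5·9.81·0.0881·30.25 = 26.13 kW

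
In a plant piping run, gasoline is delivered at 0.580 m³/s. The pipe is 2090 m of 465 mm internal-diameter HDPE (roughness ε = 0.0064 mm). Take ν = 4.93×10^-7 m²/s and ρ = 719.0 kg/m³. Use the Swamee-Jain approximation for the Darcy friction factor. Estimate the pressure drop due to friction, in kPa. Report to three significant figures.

Δp ≈ 194 kPa

V = 4Q/(πD²) = 4·0.580/(π·0.465²) = 3.415 m/s
Re = VD/ν = 3.415·0.465/4.93×10^-7 = 3.22×10^6 → turbulent
ε/D = 0.0064/465 = 1.38×10^-5
Swamee-Jain: f = 0.01028
h_f = f(L/D)V²/(2g) = 0.01028·(2090/0.465)·3.415²/(2·9.81) = 27.46 m
Δp = ρg·h_f = 719.0·9.81·27.46 = 193.7 kPa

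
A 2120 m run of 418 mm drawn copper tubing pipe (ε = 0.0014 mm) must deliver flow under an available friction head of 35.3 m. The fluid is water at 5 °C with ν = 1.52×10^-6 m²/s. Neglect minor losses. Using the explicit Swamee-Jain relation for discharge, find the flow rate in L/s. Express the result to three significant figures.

Swamee-Jain (Type II): Q = -0.965·√(gD⁵h_f/L)·ln[ε/(3.7D) + √(3.17ν²L/(gD³h_f))]
√(gD⁵h_f/L) = √(9.81·0.418⁵·35.3/2120) = 0.04566
ε/(3.7D) = 9.05×10^-7; √(3.17ν²L/(gD³h_f)) = 2.48×10^-5
Q = -0.965·0.04566·ln(2.568×10^-5) = 0.4657 m³/s
Check: V = 3.39 m/s, Re = 9.33×10^5, f = 0.01182, h_f = 35.2 m ≈ 35.3 m ✓

Q ≈ 466 L/s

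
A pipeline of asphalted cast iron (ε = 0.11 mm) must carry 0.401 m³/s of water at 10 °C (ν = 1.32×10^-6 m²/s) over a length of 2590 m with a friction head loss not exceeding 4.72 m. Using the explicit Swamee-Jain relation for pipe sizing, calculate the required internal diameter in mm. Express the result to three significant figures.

Swamee-Jain (Type III): D = 0.66·[ε^1.25·(LQ²/(gh_f))^4.75 + ν·Q^9.4·(L/(gh_f))^5.2]^0.04
LQ²/(gh_f) = 8.995; L/(gh_f) = 55.94
Term 1 = ε^1.25·(…)^4.75 = 0.383; Term 2 = ν·Q^9.4·(…)^5.2 = 0.301
D = 0.66·(0.383 + 0.301)^0.04 = 0.6500 m = 650 mm
Check: V = 1.21 m/s, Re = 5.95×10^5, f = 0.01498, h_f = 4.44 m ≈ 4.72 m ✓

D ≈ 650 mm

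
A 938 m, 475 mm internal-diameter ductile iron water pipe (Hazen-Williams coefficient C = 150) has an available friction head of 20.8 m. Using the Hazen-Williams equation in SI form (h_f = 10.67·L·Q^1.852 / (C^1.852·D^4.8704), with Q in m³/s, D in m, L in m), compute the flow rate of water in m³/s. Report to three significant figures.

Rearranging: Q = [h_f·C^1.852·D^4.8704 / (10.67·L)]^(1/1.852)
Q = [20.8·150^1.852·0.475^4.8704 / (10.67·938)]^0.540 = 0.7543 m³/s

Q ≈ 0.754 m³/s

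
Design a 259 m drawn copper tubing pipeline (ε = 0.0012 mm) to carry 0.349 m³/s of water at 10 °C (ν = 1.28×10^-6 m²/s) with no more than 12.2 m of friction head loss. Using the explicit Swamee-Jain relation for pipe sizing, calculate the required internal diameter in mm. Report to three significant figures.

Swamee-Jain (Type III): D = 0.66·[ε^1.25·(LQ²/(gh_f))^4.75 + ν·Q^9.4·(L/(gh_f))^5.2]^0.04
LQ²/(gh_f) = 0.2636; L/(gh_f) = 2.164
Term 1 = ε^1.25·(…)^4.75 = 7.05×10^-11; Term 2 = ν·Q^9.4·(…)^5.2 = 3.57×10^-9
D = 0.66·(7.05×10^-11 + 3.57×10^-9)^0.04 = 0.3034 m = 303 mm
Check: V = 4.83 m/s, Re = 1.14×10^6, f = 0.01146, h_f = 11.6 m ≈ 12.2 m ✓

D ≈ 303 mm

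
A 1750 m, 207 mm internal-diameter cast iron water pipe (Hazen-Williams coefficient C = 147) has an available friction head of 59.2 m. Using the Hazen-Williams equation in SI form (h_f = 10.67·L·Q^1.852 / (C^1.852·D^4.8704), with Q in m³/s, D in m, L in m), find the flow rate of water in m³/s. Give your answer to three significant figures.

Rearranging: Q = [h_f·C^1.852·D^4.8704 / (10.67·L)]^(1/1.852)
Q = [59.2·147^1.852·0.207^4.8704 / (10.67·1750)]^0.540 = 0.1045 m³/s

Q ≈ 0.105 m³/s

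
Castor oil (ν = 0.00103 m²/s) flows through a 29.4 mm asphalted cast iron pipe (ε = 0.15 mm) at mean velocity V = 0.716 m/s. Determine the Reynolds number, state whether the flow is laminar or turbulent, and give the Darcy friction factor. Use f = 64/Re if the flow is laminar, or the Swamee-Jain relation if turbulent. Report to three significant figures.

Re ≈ 20.4; laminar; f = 64/Re ≈ 3.13

Re = VD/ν = 0.7160·0.0294/0.00103 = 20.4
Re < 2300 → laminar → f = 64/Re = 3.132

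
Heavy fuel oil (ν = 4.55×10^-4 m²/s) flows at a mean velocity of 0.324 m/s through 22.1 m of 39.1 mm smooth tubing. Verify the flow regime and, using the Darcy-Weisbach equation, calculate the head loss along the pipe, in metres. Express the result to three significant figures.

Re = VD/ν = 0.324·0.03910/4.55×10^-4 = 27.8 → laminar (Re < 2300)
f = 64/Re = 2.299
h_f = f(L/D)V²/(2g) = 2.299·(22.1/0.03910)·0.324²/(2·9.81) = 6.951 m

h_f ≈ 6.95 m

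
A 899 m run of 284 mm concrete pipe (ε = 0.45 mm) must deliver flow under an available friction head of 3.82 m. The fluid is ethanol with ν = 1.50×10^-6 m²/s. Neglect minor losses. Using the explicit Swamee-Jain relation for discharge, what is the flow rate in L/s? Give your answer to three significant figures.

Swamee-Jain (Type II): Q = -0.965·√(gD⁵h_f/L)·ln[ε/(3.7D) + √(3.17ν²L/(gD³h_f))]
√(gD⁵h_f/L) = √(9.81·0.284⁵·3.82/899) = 0.008776
ε/(3.7D) = 4.28×10^-4; √(3.17ν²L/(gD³h_f)) = 8.64×10^-5
Q = -0.965·0.008776·ln(5.147×10^-4) = 0.06412 m³/s
Check: V = 1.01 m/s, Re = 1.92×10^5, f = 0.02329, h_f = 3.85 m ≈ 3.82 m ✓

Q ≈ 64.1 L/s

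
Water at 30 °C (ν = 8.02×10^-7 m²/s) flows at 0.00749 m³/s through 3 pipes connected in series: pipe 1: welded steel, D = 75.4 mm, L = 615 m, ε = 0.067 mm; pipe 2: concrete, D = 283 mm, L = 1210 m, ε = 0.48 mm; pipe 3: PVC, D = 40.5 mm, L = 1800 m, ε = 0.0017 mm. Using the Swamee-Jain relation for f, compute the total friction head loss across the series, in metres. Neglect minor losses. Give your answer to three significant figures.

H ≈ 1170 m

Pipe 1: V = 1.677 m/s, Re = 1.58×10^5, ε/D = 8.89×10^-4, f = 0.02109, h_1 = f(L/D)V²/2g = 24.67 m
Pipe 2: V = 0.1191 m/s, Re = 4.20×10^4, ε/D = 0.00170, f = 0.02656, h_2 = f(L/D)V²/2g = 0.08205 m
Pipe 3: V = 5.814 m/s, Re = 2.94×10^5, ε/D = 4.20×10^-5, f = 0.01490, h_3 = f(L/D)V²/2g = 1141 m
Series → Q common, losses add: H = Σh = 1166 m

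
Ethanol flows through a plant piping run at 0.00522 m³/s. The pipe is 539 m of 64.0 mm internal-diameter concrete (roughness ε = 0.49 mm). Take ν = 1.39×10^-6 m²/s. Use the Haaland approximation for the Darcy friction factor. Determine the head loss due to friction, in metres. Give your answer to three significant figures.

h_f ≈ 40.3 m

V = 4Q/(πD²) = 4·0.00522/(π·0.0640²) = 1.623 m/s
Re = VD/ν = 1.623·0.0640/1.39×10^-6 = 7.47×10^4 → turbulent
ε/D = 0.49/64.0 = 0.00766
Haaland: f = 0.03564
h_f = f(L/D)V²/(2g) = 0.03564·(539/0.0640)·1.623²/(2·9.81) = 40.28 m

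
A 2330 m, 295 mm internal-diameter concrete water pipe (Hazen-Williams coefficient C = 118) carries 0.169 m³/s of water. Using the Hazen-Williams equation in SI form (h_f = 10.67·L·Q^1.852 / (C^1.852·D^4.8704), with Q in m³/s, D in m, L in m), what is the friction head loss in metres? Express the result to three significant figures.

h_f = 10.67·2330·0.169^1.852 / (118^1.852·0.295^4.8704) = 51.36 m

h_f ≈ 51.4 m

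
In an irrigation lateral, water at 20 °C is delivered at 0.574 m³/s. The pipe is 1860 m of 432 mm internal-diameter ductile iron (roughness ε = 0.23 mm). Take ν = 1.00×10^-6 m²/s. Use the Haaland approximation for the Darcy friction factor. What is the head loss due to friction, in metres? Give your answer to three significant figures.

h_f ≈ 58.0 m

V = 4Q/(πD²) = 4·0.574/(π·0.432²) = 3.916 m/s
Re = VD/ν = 3.916·0.432/1.00×10^-6 = 1.69×10^6 → turbulent
ε/D = 0.23/432 = 5.32×10^-4
Haaland: f = 0.01722
h_f = f(L/D)V²/(2g) = 0.01722·(1860/0.432)·3.916²/(2·9.81) = 57.96 m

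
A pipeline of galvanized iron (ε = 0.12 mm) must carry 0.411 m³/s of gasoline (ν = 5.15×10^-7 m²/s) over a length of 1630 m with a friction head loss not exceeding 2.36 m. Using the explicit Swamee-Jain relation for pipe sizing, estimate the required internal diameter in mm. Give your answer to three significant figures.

D ≈ 680 mm

Swamee-Jain (Type III): D = 0.66·[ε^1.25·(LQ²/(gh_f))^4.75 + ν·Q^9.4·(L/(gh_f))^5.2]^0.04
LQ²/(gh_f) = 11.89; L/(gh_f) = 70.41
Term 1 = ε^1.25·(…)^4.75 = 1.61; Term 2 = ν·Q^9.4·(…)^5.2 = 0.489
D = 0.66·(1.61 + 0.489)^0.04 = 0.6799 m = 680 mm
Check: V = 1.13 m/s, Re = 1.49×10^6, f = 0.01420, h_f = 2.22 m ≈ 2.36 m ✓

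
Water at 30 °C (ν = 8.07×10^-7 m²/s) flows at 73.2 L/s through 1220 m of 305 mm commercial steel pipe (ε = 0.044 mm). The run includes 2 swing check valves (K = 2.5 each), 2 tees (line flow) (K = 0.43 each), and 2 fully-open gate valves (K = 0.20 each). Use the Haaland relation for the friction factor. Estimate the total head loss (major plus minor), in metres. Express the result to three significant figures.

V = 4Q/(πD²) = 1.002 m/s; V²/2g = 0.05116 m
Re = 3.79×10^5, ε/D = 1.44×10^-4 → f = 0.01518 (Haaland)
Major: h_f = f(L/D)·V²/2g = 0.01518·4000·0.05116 = 3.107 m
Minor: ΣK = 6.26; h_m = ΣK·V²/2g = 0.3203 m
Total H_L = 3.107 + 0.3203 = 3.427 m

H_L ≈ 3.43 m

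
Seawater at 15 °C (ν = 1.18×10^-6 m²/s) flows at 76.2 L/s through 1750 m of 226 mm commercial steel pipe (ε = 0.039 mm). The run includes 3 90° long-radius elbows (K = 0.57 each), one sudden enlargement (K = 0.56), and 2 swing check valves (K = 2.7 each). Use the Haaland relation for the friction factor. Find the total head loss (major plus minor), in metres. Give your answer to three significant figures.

H_L ≈ 23.5 m

V = 4Q/(πD²) = 1.900 m/s; V²/2g = 0.1839 m
Re = 3.64×10^5, ε/D = 1.73×10^-4 → f = 0.01550 (Haaland)
Major: h_f = f(L/D)·V²/2g = 0.01550·7743·0.1839 = 22.08 m
Minor: ΣK = 7.67; h_m = ΣK·V²/2g = 1.411 m
Total H_L = 22.08 + 1.411 = 23.49 m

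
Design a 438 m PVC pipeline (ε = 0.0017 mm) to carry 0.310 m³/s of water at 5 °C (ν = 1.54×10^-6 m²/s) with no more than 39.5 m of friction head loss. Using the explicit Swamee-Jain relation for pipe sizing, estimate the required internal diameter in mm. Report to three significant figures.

Swamee-Jain (Type III): D = 0.66·[ε^1.25·(LQ²/(gh_f))^4.75 + ν·Q^9.4·(L/(gh_f))^5.2]^0.04
LQ²/(gh_f) = 0.1086; L/(gh_f) = 1.130
Term 1 = ε^1.25·(…)^4.75 = 1.62×10^-12; Term 2 = ν·Q^9.4·(…)^5.2 = 4.82×10^-11
D = 0.66·(1.62×10^-12 + 4.82×10^-11)^0.04 = 0.2555 m = 256 mm
Check: V = 6.05 m/s, Re = 1.00×10^6, f = 0.01177, h_f = 37.6 m ≈ 39.5 m ✓

D ≈ 256 mm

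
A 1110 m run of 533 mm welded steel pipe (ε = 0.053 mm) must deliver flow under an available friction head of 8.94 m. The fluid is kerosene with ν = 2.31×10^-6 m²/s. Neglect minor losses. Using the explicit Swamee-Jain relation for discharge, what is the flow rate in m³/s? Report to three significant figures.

Swamee-Jain (Type II): Q = -0.965·√(gD⁵h_f/L)·ln[ε/(3.7D) + √(3.17ν²L/(gD³h_f))]
√(gD⁵h_f/L) = √(9.81·0.533⁵·8.94/1110) = 0.05830
ε/(3.7D) = 2.69×10^-5; √(3.17ν²L/(gD³h_f)) = 3.76×10^-5
Q = -0.965·0.05830·ln(6.448×10^-5) = 0.5428 m³/s
Check: V = 2.43 m/s, Re = 5.61×10^5, f = 0.01427, h_f = 8.97 m ≈ 8.94 m ✓

Q ≈ 0.543 m³/s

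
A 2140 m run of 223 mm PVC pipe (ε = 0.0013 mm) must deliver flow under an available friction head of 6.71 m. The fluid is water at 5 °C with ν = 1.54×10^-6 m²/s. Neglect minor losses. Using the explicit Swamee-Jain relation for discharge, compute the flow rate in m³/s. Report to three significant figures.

Q ≈ 0.0350 m³/s

Swamee-Jain (Type II): Q = -0.965·√(gD⁵h_f/L)·ln[ε/(3.7D) + √(3.17ν²L/(gD³h_f))]
√(gD⁵h_f/L) = √(9.81·0.223⁵·6.71/2140) = 0.004119
ε/(3.7D) = 1.58×10^-6; √(3.17ν²L/(gD³h_f)) = 1.48×10^-4
Q = -0.965·0.004119·ln(1.500×10^-4) = 0.03499 m³/s
Check: V = 0.896 m/s, Re = 1.30×10^5, f = 0.01697, h_f = 6.66 m ≈ 6.71 m ✓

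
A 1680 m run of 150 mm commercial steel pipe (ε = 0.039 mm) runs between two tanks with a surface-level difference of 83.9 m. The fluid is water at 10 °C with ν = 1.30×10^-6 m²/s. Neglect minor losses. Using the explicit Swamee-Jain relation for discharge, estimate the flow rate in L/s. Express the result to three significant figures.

Swamee-Jain (Type II): Q = -0.965·√(gD⁵h_f/L)·ln[ε/(3.7D) + √(3.17ν²L/(gD³h_f))]
√(gD⁵h_f/L) = √(9.81·0.150⁵·83.9/1680) = 0.006099
ε/(3.7D) = 7.03×10^-5; √(3.17ν²L/(gD³h_f)) = 5.69×10^-5
Q = -0.965·0.006099·ln(1.272×10^-4) = 0.05280 m³/s
Check: V = 2.99 m/s, Re = 3.45×10^5, f = 0.01655, h_f = 84.3 m ≈ 83.9 m ✓

Q ≈ 52.8 L/s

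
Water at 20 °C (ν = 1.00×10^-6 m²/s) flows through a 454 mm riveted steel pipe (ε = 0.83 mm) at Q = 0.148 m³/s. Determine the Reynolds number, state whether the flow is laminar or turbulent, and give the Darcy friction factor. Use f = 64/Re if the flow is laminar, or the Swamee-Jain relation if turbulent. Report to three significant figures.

V = 4Q/(πD²) = 0.9142 m/s
Re = VD/ν = 0.9142·0.454/1.00×10^-6 = 4.15×10^5
Re > 4000 → turbulent; ε/D = 0.00183
Swamee-Jain: f = 0.02347

Re ≈ 4.15×10^5; turbulent; f ≈ 0.0235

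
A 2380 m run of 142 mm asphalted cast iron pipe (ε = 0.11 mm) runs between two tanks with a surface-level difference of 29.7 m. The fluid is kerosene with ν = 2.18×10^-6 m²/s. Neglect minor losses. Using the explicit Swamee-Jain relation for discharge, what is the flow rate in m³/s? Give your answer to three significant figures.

Q ≈ 0.0200 m³/s

Swamee-Jain (Type II): Q = -0.965·√(gD⁵h_f/L)·ln[ε/(3.7D) + √(3.17ν²L/(gD³h_f))]
√(gD⁵h_f/L) = √(9.81·0.142⁵·29.7/2380) = 0.002659
ε/(3.7D) = 2.09×10^-4; √(3.17ν²L/(gD³h_f)) = 2.07×10^-4
Q = -0.965·0.002659·ln(4.167×10^-4) = 0.01997 m³/s
Check: V = 1.26 m/s, Re = 8.21×10^4, f = 0.02201, h_f = 29.9 m ≈ 29.7 m ✓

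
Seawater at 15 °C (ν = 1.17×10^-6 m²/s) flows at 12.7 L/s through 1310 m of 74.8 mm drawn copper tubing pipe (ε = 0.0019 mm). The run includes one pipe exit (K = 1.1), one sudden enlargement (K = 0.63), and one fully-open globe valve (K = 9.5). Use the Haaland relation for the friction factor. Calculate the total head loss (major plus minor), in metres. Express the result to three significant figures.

H_L ≈ 123 m

V = 4Q/(πD²) = 2.890 m/s; V²/2g = 0.4257 m
Re = 1.85×10^5, ε/D = 2.54×10^-5 → f = 0.01589 (Haaland)
Major: h_f = f(L/D)·V²/2g = 0.01589·17513·0.4257 = 118.5 m
Minor: ΣK = 11.2; h_m = ΣK·V²/2g = 4.781 m
Total H_L = 118.5 + 4.781 = 123.3 m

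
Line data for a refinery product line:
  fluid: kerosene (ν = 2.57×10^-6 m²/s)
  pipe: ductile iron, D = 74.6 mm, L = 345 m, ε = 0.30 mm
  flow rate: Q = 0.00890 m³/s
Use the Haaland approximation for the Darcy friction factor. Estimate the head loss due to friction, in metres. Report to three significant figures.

V = 4Q/(πD²) = 4·0.00890/(π·0.0746²) = 2.036 m/s
Re = VD/ν = 2.036·0.0746/2.57×10^-6 = 5.91×10^4 → turbulent
ε/D = 0.30/74.6 = 0.00402
Haaland: f = 0.03013
h_f = f(L/D)V²/(2g) = 0.03013·(345/0.0746)·2.036²/(2·9.81) = 29.44 m

h_f ≈ 29.4 m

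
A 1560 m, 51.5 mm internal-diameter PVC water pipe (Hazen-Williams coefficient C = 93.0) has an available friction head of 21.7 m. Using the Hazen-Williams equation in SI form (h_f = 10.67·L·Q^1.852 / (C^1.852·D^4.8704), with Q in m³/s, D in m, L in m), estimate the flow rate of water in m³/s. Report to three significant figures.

Q ≈ 0.00105 m³/s

Rearranging: Q = [h_f·C^1.852·D^4.8704 / (10.67·L)]^(1/1.852)
Q = [21.7·93.0^1.852·0.0515^4.8704 / (10.67·1560)]^0.540 = 0.001055 m³/s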